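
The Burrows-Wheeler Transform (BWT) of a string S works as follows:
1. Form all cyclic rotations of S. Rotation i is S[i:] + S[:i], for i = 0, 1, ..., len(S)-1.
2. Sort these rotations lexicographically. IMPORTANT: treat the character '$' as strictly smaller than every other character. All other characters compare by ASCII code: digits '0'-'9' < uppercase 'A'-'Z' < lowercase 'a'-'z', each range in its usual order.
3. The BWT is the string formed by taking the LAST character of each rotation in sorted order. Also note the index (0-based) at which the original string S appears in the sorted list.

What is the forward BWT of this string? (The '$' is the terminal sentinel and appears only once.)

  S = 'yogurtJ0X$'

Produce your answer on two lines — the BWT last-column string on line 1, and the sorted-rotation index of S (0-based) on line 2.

Answer: XJt0oyurg$
9

Derivation:
All 10 rotations (rotation i = S[i:]+S[:i]):
  rot[0] = yogurtJ0X$
  rot[1] = ogurtJ0X$y
  rot[2] = gurtJ0X$yo
  rot[3] = urtJ0X$yog
  rot[4] = rtJ0X$yogu
  rot[5] = tJ0X$yogur
  rot[6] = J0X$yogurt
  rot[7] = 0X$yogurtJ
  rot[8] = X$yogurtJ0
  rot[9] = $yogurtJ0X
Sorted (with $ < everything):
  sorted[0] = $yogurtJ0X  (last char: 'X')
  sorted[1] = 0X$yogurtJ  (last char: 'J')
  sorted[2] = J0X$yogurt  (last char: 't')
  sorted[3] = X$yogurtJ0  (last char: '0')
  sorted[4] = gurtJ0X$yo  (last char: 'o')
  sorted[5] = ogurtJ0X$y  (last char: 'y')
  sorted[6] = rtJ0X$yogu  (last char: 'u')
  sorted[7] = tJ0X$yogur  (last char: 'r')
  sorted[8] = urtJ0X$yog  (last char: 'g')
  sorted[9] = yogurtJ0X$  (last char: '$')
Last column: XJt0oyurg$
Original string S is at sorted index 9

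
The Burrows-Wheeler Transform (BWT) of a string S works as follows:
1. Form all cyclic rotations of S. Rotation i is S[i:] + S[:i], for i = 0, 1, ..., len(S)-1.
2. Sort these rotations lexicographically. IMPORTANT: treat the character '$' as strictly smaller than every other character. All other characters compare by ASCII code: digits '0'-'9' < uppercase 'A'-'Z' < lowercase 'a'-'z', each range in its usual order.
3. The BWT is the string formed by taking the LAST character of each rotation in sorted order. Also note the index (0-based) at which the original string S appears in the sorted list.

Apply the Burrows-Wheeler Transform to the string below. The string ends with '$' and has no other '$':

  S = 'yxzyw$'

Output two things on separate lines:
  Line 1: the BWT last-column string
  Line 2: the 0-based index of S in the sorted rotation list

Answer: wyyz$x
4

Derivation:
All 6 rotations (rotation i = S[i:]+S[:i]):
  rot[0] = yxzyw$
  rot[1] = xzyw$y
  rot[2] = zyw$yx
  rot[3] = yw$yxz
  rot[4] = w$yxzy
  rot[5] = $yxzyw
Sorted (with $ < everything):
  sorted[0] = $yxzyw  (last char: 'w')
  sorted[1] = w$yxzy  (last char: 'y')
  sorted[2] = xzyw$y  (last char: 'y')
  sorted[3] = yw$yxz  (last char: 'z')
  sorted[4] = yxzyw$  (last char: '$')
  sorted[5] = zyw$yx  (last char: 'x')
Last column: wyyz$x
Original string S is at sorted index 4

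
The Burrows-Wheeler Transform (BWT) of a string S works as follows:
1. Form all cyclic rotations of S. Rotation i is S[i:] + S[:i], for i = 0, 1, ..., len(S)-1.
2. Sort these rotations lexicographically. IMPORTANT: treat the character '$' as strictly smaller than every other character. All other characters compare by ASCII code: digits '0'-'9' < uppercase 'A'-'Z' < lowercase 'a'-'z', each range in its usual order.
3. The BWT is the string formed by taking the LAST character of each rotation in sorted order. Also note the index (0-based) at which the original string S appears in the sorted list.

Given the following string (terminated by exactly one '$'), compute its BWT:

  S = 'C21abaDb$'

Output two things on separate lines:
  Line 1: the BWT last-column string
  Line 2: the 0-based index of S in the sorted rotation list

Answer: b2C$ab1Da
3

Derivation:
All 9 rotations (rotation i = S[i:]+S[:i]):
  rot[0] = C21abaDb$
  rot[1] = 21abaDb$C
  rot[2] = 1abaDb$C2
  rot[3] = abaDb$C21
  rot[4] = baDb$C21a
  rot[5] = aDb$C21ab
  rot[6] = Db$C21aba
  rot[7] = b$C21abaD
  rot[8] = $C21abaDb
Sorted (with $ < everything):
  sorted[0] = $C21abaDb  (last char: 'b')
  sorted[1] = 1abaDb$C2  (last char: '2')
  sorted[2] = 21abaDb$C  (last char: 'C')
  sorted[3] = C21abaDb$  (last char: '$')
  sorted[4] = Db$C21aba  (last char: 'a')
  sorted[5] = aDb$C21ab  (last char: 'b')
  sorted[6] = abaDb$C21  (last char: '1')
  sorted[7] = b$C21abaD  (last char: 'D')
  sorted[8] = baDb$C21a  (last char: 'a')
Last column: b2C$ab1Da
Original string S is at sorted index 3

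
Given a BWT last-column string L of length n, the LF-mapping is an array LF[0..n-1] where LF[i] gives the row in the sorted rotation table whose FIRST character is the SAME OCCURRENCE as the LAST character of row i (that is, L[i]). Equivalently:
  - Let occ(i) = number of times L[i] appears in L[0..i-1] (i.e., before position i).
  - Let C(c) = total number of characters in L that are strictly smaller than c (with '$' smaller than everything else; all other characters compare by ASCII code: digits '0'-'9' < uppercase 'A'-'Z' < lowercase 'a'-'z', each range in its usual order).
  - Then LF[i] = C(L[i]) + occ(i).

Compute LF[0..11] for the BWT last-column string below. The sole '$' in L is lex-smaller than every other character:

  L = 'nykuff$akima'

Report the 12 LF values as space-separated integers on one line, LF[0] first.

Answer: 9 11 6 10 3 4 0 1 7 5 8 2

Derivation:
Char counts: '$':1, 'a':2, 'f':2, 'i':1, 'k':2, 'm':1, 'n':1, 'u':1, 'y':1
C (first-col start): C('$')=0, C('a')=1, C('f')=3, C('i')=5, C('k')=6, C('m')=8, C('n')=9, C('u')=10, C('y')=11
L[0]='n': occ=0, LF[0]=C('n')+0=9+0=9
L[1]='y': occ=0, LF[1]=C('y')+0=11+0=11
L[2]='k': occ=0, LF[2]=C('k')+0=6+0=6
L[3]='u': occ=0, LF[3]=C('u')+0=10+0=10
L[4]='f': occ=0, LF[4]=C('f')+0=3+0=3
L[5]='f': occ=1, LF[5]=C('f')+1=3+1=4
L[6]='$': occ=0, LF[6]=C('$')+0=0+0=0
L[7]='a': occ=0, LF[7]=C('a')+0=1+0=1
L[8]='k': occ=1, LF[8]=C('k')+1=6+1=7
L[9]='i': occ=0, LF[9]=C('i')+0=5+0=5
L[10]='m': occ=0, LF[10]=C('m')+0=8+0=8
L[11]='a': occ=1, LF[11]=C('a')+1=1+1=2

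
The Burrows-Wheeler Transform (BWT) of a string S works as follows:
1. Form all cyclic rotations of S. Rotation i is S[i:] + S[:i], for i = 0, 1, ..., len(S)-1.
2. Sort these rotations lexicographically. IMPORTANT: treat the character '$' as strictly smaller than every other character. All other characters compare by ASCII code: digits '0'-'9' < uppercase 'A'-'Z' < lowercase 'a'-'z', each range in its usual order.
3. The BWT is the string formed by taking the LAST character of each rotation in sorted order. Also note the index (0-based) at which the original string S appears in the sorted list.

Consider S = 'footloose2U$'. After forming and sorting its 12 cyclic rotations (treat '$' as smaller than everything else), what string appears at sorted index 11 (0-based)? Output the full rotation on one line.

All 12 rotations (rotation i = S[i:]+S[:i]):
  rot[0] = footloose2U$
  rot[1] = ootloose2U$f
  rot[2] = otloose2U$fo
  rot[3] = tloose2U$foo
  rot[4] = loose2U$foot
  rot[5] = oose2U$footl
  rot[6] = ose2U$footlo
  rot[7] = se2U$footloo
  rot[8] = e2U$footloos
  rot[9] = 2U$footloose
  rot[10] = U$footloose2
  rot[11] = $footloose2U
Sorted (with $ < everything):
  sorted[0] = $footloose2U
  sorted[1] = 2U$footloose
  sorted[2] = U$footloose2
  sorted[3] = e2U$footloos
  sorted[4] = footloose2U$
  sorted[5] = loose2U$foot
  sorted[6] = oose2U$footl
  sorted[7] = ootloose2U$f
  sorted[8] = ose2U$footlo
  sorted[9] = otloose2U$fo
  sorted[10] = se2U$footloo
  sorted[11] = tloose2U$foo
sorted[11] = tloose2U$foo

Answer: tloose2U$foo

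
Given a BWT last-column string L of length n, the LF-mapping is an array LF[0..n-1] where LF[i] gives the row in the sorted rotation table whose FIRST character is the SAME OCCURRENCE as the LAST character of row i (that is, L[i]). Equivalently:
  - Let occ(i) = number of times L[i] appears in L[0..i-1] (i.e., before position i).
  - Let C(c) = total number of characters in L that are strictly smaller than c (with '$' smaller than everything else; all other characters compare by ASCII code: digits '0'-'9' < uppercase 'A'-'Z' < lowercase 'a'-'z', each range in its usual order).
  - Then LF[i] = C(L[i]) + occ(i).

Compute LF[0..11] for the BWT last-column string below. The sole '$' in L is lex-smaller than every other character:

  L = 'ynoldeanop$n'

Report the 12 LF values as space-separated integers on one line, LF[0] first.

Char counts: '$':1, 'a':1, 'd':1, 'e':1, 'l':1, 'n':3, 'o':2, 'p':1, 'y':1
C (first-col start): C('$')=0, C('a')=1, C('d')=2, C('e')=3, C('l')=4, C('n')=5, C('o')=8, C('p')=10, C('y')=11
L[0]='y': occ=0, LF[0]=C('y')+0=11+0=11
L[1]='n': occ=0, LF[1]=C('n')+0=5+0=5
L[2]='o': occ=0, LF[2]=C('o')+0=8+0=8
L[3]='l': occ=0, LF[3]=C('l')+0=4+0=4
L[4]='d': occ=0, LF[4]=C('d')+0=2+0=2
L[5]='e': occ=0, LF[5]=C('e')+0=3+0=3
L[6]='a': occ=0, LF[6]=C('a')+0=1+0=1
L[7]='n': occ=1, LF[7]=C('n')+1=5+1=6
L[8]='o': occ=1, LF[8]=C('o')+1=8+1=9
L[9]='p': occ=0, LF[9]=C('p')+0=10+0=10
L[10]='$': occ=0, LF[10]=C('$')+0=0+0=0
L[11]='n': occ=2, LF[11]=C('n')+2=5+2=7

Answer: 11 5 8 4 2 3 1 6 9 10 0 7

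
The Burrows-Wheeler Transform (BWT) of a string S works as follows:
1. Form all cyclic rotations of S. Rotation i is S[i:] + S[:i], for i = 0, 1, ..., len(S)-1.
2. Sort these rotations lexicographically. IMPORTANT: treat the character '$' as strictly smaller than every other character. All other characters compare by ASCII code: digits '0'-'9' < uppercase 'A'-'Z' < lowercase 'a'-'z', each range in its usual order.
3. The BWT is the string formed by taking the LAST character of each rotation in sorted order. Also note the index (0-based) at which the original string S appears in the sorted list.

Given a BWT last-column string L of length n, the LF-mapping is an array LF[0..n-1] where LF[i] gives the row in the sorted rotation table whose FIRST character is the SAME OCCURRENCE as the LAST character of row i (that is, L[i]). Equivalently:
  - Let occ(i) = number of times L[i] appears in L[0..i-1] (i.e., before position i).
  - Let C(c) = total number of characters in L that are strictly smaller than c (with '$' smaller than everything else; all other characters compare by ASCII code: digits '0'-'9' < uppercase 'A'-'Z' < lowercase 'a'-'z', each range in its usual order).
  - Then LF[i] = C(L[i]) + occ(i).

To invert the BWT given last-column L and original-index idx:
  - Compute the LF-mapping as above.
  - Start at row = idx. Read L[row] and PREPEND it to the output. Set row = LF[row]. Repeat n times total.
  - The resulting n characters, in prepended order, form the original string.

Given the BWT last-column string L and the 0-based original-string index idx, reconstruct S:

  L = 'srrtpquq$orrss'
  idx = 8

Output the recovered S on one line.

LF mapping: 9 5 6 12 2 3 13 4 0 1 7 8 10 11
Walk LF starting at row 8, prepending L[row]:
  step 1: row=8, L[8]='$', prepend. Next row=LF[8]=0
  step 2: row=0, L[0]='s', prepend. Next row=LF[0]=9
  step 3: row=9, L[9]='o', prepend. Next row=LF[9]=1
  step 4: row=1, L[1]='r', prepend. Next row=LF[1]=5
  step 5: row=5, L[5]='q', prepend. Next row=LF[5]=3
  step 6: row=3, L[3]='t', prepend. Next row=LF[3]=12
  step 7: row=12, L[12]='s', prepend. Next row=LF[12]=10
  step 8: row=10, L[10]='r', prepend. Next row=LF[10]=7
  step 9: row=7, L[7]='q', prepend. Next row=LF[7]=4
  step 10: row=4, L[4]='p', prepend. Next row=LF[4]=2
  step 11: row=2, L[2]='r', prepend. Next row=LF[2]=6
  step 12: row=6, L[6]='u', prepend. Next row=LF[6]=13
  step 13: row=13, L[13]='s', prepend. Next row=LF[13]=11
  step 14: row=11, L[11]='r', prepend. Next row=LF[11]=8
Reversed output: rsurpqrstqros$

Answer: rsurpqrstqros$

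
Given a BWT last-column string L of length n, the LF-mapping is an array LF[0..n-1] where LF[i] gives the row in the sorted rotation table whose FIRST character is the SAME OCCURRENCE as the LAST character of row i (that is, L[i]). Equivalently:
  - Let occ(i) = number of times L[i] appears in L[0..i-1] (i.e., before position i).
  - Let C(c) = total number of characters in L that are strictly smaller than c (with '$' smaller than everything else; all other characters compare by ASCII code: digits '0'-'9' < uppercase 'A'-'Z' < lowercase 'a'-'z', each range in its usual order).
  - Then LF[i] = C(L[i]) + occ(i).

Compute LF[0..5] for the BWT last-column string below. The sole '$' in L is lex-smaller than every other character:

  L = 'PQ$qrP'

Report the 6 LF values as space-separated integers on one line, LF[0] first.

Answer: 1 3 0 4 5 2

Derivation:
Char counts: '$':1, 'P':2, 'Q':1, 'q':1, 'r':1
C (first-col start): C('$')=0, C('P')=1, C('Q')=3, C('q')=4, C('r')=5
L[0]='P': occ=0, LF[0]=C('P')+0=1+0=1
L[1]='Q': occ=0, LF[1]=C('Q')+0=3+0=3
L[2]='$': occ=0, LF[2]=C('$')+0=0+0=0
L[3]='q': occ=0, LF[3]=C('q')+0=4+0=4
L[4]='r': occ=0, LF[4]=C('r')+0=5+0=5
L[5]='P': occ=1, LF[5]=C('P')+1=1+1=2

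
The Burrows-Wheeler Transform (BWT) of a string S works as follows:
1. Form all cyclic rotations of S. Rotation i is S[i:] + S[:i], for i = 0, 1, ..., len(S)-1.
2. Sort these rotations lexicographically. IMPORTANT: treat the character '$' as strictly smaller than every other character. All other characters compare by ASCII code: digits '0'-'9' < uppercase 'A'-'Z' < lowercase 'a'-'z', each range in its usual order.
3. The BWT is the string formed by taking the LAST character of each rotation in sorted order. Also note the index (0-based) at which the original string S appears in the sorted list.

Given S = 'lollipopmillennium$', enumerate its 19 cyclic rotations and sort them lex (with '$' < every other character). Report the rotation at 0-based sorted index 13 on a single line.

All 19 rotations (rotation i = S[i:]+S[:i]):
  rot[0] = lollipopmillennium$
  rot[1] = ollipopmillennium$l
  rot[2] = llipopmillennium$lo
  rot[3] = lipopmillennium$lol
  rot[4] = ipopmillennium$loll
  rot[5] = popmillennium$lolli
  rot[6] = opmillennium$lollip
  rot[7] = pmillennium$lollipo
  rot[8] = millennium$lollipop
  rot[9] = illennium$lollipopm
  rot[10] = llennium$lollipopmi
  rot[11] = lennium$lollipopmil
  rot[12] = ennium$lollipopmill
  rot[13] = nnium$lollipopmille
  rot[14] = nium$lollipopmillen
  rot[15] = ium$lollipopmillenn
  rot[16] = um$lollipopmillenni
  rot[17] = m$lollipopmillenniu
  rot[18] = $lollipopmillennium
Sorted (with $ < everything):
  sorted[0] = $lollipopmillennium
  sorted[1] = ennium$lollipopmill
  sorted[2] = illennium$lollipopm
  sorted[3] = ipopmillennium$loll
  sorted[4] = ium$lollipopmillenn
  sorted[5] = lennium$lollipopmil
  sorted[6] = lipopmillennium$lol
  sorted[7] = llennium$lollipopmi
  sorted[8] = llipopmillennium$lo
  sorted[9] = lollipopmillennium$
  sorted[10] = m$lollipopmillenniu
  sorted[11] = millennium$lollipop
  sorted[12] = nium$lollipopmillen
  sorted[13] = nnium$lollipopmille
  sorted[14] = ollipopmillennium$l
  sorted[15] = opmillennium$lollip
  sorted[16] = pmillennium$lollipo
  sorted[17] = popmillennium$lolli
  sorted[18] = um$lollipopmillenni
sorted[13] = nnium$lollipopmille

Answer: nnium$lollipopmille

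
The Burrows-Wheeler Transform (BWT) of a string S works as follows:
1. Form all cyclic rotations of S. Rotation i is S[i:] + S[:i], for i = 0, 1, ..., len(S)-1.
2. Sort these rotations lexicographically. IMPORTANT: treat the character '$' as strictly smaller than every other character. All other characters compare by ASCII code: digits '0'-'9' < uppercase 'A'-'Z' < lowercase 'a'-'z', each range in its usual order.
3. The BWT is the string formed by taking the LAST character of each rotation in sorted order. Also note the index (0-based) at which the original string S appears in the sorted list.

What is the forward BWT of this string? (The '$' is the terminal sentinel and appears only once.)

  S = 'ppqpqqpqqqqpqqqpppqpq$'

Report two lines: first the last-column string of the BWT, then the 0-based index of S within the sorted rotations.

Answer: qqp$qppqqqpqppqqqqppqp
3

Derivation:
All 22 rotations (rotation i = S[i:]+S[:i]):
  rot[0] = ppqpqqpqqqqpqqqpppqpq$
  rot[1] = pqpqqpqqqqpqqqpppqpq$p
  rot[2] = qpqqpqqqqpqqqpppqpq$pp
  rot[3] = pqqpqqqqpqqqpppqpq$ppq
  rot[4] = qqpqqqqpqqqpppqpq$ppqp
  rot[5] = qpqqqqpqqqpppqpq$ppqpq
  rot[6] = pqqqqpqqqpppqpq$ppqpqq
  rot[7] = qqqqpqqqpppqpq$ppqpqqp
  rot[8] = qqqpqqqpppqpq$ppqpqqpq
  rot[9] = qqpqqqpppqpq$ppqpqqpqq
  rot[10] = qpqqqpppqpq$ppqpqqpqqq
  rot[11] = pqqqpppqpq$ppqpqqpqqqq
  rot[12] = qqqpppqpq$ppqpqqpqqqqp
  rot[13] = qqpppqpq$ppqpqqpqqqqpq
  rot[14] = qpppqpq$ppqpqqpqqqqpqq
  rot[15] = pppqpq$ppqpqqpqqqqpqqq
  rot[16] = ppqpq$ppqpqqpqqqqpqqqp
  rot[17] = pqpq$ppqpqqpqqqqpqqqpp
  rot[18] = qpq$ppqpqqpqqqqpqqqppp
  rot[19] = pq$ppqpqqpqqqqpqqqpppq
  rot[20] = q$ppqpqqpqqqqpqqqpppqp
  rot[21] = $ppqpqqpqqqqpqqqpppqpq
Sorted (with $ < everything):
  sorted[0] = $ppqpqqpqqqqpqqqpppqpq  (last char: 'q')
  sorted[1] = pppqpq$ppqpqqpqqqqpqqq  (last char: 'q')
  sorted[2] = ppqpq$ppqpqqpqqqqpqqqp  (last char: 'p')
  sorted[3] = ppqpqqpqqqqpqqqpppqpq$  (last char: '$')
  sorted[4] = pq$ppqpqqpqqqqpqqqpppq  (last char: 'q')
  sorted[5] = pqpq$ppqpqqpqqqqpqqqpp  (last char: 'p')
  sorted[6] = pqpqqpqqqqpqqqpppqpq$p  (last char: 'p')
  sorted[7] = pqqpqqqqpqqqpppqpq$ppq  (last char: 'q')
  sorted[8] = pqqqpppqpq$ppqpqqpqqqq  (last char: 'q')
  sorted[9] = pqqqqpqqqpppqpq$ppqpqq  (last char: 'q')
  sorted[10] = q$ppqpqqpqqqqpqqqpppqp  (last char: 'p')
  sorted[11] = qpppqpq$ppqpqqpqqqqpqq  (last char: 'q')
  sorted[12] = qpq$ppqpqqpqqqqpqqqppp  (last char: 'p')
  sorted[13] = qpqqpqqqqpqqqpppqpq$pp  (last char: 'p')
  sorted[14] = qpqqqpppqpq$ppqpqqpqqq  (last char: 'q')
  sorted[15] = qpqqqqpqqqpppqpq$ppqpq  (last char: 'q')
  sorted[16] = qqpppqpq$ppqpqqpqqqqpq  (last char: 'q')
  sorted[17] = qqpqqqpppqpq$ppqpqqpqq  (last char: 'q')
  sorted[18] = qqpqqqqpqqqpppqpq$ppqp  (last char: 'p')
  sorted[19] = qqqpppqpq$ppqpqqpqqqqp  (last char: 'p')
  sorted[20] = qqqpqqqpppqpq$ppqpqqpq  (last char: 'q')
  sorted[21] = qqqqpqqqpppqpq$ppqpqqp  (last char: 'p')
Last column: qqp$qppqqqpqppqqqqppqp
Original string S is at sorted index 3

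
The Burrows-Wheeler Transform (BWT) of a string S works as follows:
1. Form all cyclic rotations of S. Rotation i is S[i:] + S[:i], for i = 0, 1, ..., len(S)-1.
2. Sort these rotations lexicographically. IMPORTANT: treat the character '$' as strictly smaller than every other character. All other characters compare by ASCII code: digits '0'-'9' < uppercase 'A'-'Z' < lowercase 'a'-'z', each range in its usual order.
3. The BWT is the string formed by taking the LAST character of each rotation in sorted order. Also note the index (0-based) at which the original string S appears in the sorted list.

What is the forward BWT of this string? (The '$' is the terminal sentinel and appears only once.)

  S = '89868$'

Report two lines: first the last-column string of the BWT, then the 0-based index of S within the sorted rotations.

All 6 rotations (rotation i = S[i:]+S[:i]):
  rot[0] = 89868$
  rot[1] = 9868$8
  rot[2] = 868$89
  rot[3] = 68$898
  rot[4] = 8$8986
  rot[5] = $89868
Sorted (with $ < everything):
  sorted[0] = $89868  (last char: '8')
  sorted[1] = 68$898  (last char: '8')
  sorted[2] = 8$8986  (last char: '6')
  sorted[3] = 868$89  (last char: '9')
  sorted[4] = 89868$  (last char: '$')
  sorted[5] = 9868$8  (last char: '8')
Last column: 8869$8
Original string S is at sorted index 4

Answer: 8869$8
4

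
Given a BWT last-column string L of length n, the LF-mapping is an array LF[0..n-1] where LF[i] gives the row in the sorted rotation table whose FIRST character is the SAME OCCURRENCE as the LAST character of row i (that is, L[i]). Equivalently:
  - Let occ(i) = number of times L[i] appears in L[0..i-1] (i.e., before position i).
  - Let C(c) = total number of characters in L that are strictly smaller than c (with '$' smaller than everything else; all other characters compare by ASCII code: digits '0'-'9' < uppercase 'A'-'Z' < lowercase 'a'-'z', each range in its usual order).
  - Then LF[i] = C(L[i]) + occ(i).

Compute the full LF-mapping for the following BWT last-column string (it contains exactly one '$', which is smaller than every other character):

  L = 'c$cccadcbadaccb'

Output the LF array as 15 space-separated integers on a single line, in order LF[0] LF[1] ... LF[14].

Answer: 6 0 7 8 9 1 13 10 4 2 14 3 11 12 5

Derivation:
Char counts: '$':1, 'a':3, 'b':2, 'c':7, 'd':2
C (first-col start): C('$')=0, C('a')=1, C('b')=4, C('c')=6, C('d')=13
L[0]='c': occ=0, LF[0]=C('c')+0=6+0=6
L[1]='$': occ=0, LF[1]=C('$')+0=0+0=0
L[2]='c': occ=1, LF[2]=C('c')+1=6+1=7
L[3]='c': occ=2, LF[3]=C('c')+2=6+2=8
L[4]='c': occ=3, LF[4]=C('c')+3=6+3=9
L[5]='a': occ=0, LF[5]=C('a')+0=1+0=1
L[6]='d': occ=0, LF[6]=C('d')+0=13+0=13
L[7]='c': occ=4, LF[7]=C('c')+4=6+4=10
L[8]='b': occ=0, LF[8]=C('b')+0=4+0=4
L[9]='a': occ=1, LF[9]=C('a')+1=1+1=2
L[10]='d': occ=1, LF[10]=C('d')+1=13+1=14
L[11]='a': occ=2, LF[11]=C('a')+2=1+2=3
L[12]='c': occ=5, LF[12]=C('c')+5=6+5=11
L[13]='c': occ=6, LF[13]=C('c')+6=6+6=12
L[14]='b': occ=1, LF[14]=C('b')+1=4+1=5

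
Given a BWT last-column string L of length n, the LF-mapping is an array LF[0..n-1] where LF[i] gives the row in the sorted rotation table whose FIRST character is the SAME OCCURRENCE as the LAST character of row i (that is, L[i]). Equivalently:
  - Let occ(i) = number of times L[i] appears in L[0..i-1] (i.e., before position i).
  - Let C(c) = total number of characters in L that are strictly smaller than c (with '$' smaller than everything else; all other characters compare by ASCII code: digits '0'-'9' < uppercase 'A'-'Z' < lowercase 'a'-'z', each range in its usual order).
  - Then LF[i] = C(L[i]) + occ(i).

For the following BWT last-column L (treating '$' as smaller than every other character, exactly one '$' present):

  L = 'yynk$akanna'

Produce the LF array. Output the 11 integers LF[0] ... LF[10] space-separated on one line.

Char counts: '$':1, 'a':3, 'k':2, 'n':3, 'y':2
C (first-col start): C('$')=0, C('a')=1, C('k')=4, C('n')=6, C('y')=9
L[0]='y': occ=0, LF[0]=C('y')+0=9+0=9
L[1]='y': occ=1, LF[1]=C('y')+1=9+1=10
L[2]='n': occ=0, LF[2]=C('n')+0=6+0=6
L[3]='k': occ=0, LF[3]=C('k')+0=4+0=4
L[4]='$': occ=0, LF[4]=C('$')+0=0+0=0
L[5]='a': occ=0, LF[5]=C('a')+0=1+0=1
L[6]='k': occ=1, LF[6]=C('k')+1=4+1=5
L[7]='a': occ=1, LF[7]=C('a')+1=1+1=2
L[8]='n': occ=1, LF[8]=C('n')+1=6+1=7
L[9]='n': occ=2, LF[9]=C('n')+2=6+2=8
L[10]='a': occ=2, LF[10]=C('a')+2=1+2=3

Answer: 9 10 6 4 0 1 5 2 7 8 3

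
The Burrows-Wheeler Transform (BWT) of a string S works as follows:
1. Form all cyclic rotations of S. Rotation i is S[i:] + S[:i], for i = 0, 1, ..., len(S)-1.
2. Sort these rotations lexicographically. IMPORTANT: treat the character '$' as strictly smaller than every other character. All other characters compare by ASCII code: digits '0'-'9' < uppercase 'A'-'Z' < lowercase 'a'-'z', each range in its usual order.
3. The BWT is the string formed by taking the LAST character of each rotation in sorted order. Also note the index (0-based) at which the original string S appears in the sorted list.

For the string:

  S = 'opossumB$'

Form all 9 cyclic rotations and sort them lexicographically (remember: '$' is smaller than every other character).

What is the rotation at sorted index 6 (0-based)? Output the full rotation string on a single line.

All 9 rotations (rotation i = S[i:]+S[:i]):
  rot[0] = opossumB$
  rot[1] = possumB$o
  rot[2] = ossumB$op
  rot[3] = ssumB$opo
  rot[4] = sumB$opos
  rot[5] = umB$oposs
  rot[6] = mB$opossu
  rot[7] = B$opossum
  rot[8] = $opossumB
Sorted (with $ < everything):
  sorted[0] = $opossumB
  sorted[1] = B$opossum
  sorted[2] = mB$opossu
  sorted[3] = opossumB$
  sorted[4] = ossumB$op
  sorted[5] = possumB$o
  sorted[6] = ssumB$opo
  sorted[7] = sumB$opos
  sorted[8] = umB$oposs
sorted[6] = ssumB$opo

Answer: ssumB$opo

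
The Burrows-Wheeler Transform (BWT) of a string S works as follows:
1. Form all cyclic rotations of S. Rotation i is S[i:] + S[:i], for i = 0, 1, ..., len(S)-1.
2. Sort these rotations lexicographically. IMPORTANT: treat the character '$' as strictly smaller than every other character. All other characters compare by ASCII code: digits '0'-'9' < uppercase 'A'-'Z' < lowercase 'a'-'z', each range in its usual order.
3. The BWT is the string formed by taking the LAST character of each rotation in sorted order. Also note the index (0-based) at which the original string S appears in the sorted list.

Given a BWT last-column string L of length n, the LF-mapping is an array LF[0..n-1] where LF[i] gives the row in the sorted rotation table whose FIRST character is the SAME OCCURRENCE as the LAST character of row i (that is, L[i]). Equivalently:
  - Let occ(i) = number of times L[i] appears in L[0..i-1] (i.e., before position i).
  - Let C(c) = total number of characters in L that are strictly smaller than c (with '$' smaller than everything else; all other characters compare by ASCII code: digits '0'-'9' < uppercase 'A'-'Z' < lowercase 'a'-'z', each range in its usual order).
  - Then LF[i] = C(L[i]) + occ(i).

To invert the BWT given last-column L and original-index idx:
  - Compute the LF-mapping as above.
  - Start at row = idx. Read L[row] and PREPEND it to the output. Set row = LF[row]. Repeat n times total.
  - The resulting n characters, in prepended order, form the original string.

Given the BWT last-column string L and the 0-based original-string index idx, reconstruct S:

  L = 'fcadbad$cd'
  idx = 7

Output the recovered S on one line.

Answer: ddbcaacdf$

Derivation:
LF mapping: 9 4 1 6 3 2 7 0 5 8
Walk LF starting at row 7, prepending L[row]:
  step 1: row=7, L[7]='$', prepend. Next row=LF[7]=0
  step 2: row=0, L[0]='f', prepend. Next row=LF[0]=9
  step 3: row=9, L[9]='d', prepend. Next row=LF[9]=8
  step 4: row=8, L[8]='c', prepend. Next row=LF[8]=5
  step 5: row=5, L[5]='a', prepend. Next row=LF[5]=2
  step 6: row=2, L[2]='a', prepend. Next row=LF[2]=1
  step 7: row=1, L[1]='c', prepend. Next row=LF[1]=4
  step 8: row=4, L[4]='b', prepend. Next row=LF[4]=3
  step 9: row=3, L[3]='d', prepend. Next row=LF[3]=6
  step 10: row=6, L[6]='d', prepend. Next row=LF[6]=7
Reversed output: ddbcaacdf$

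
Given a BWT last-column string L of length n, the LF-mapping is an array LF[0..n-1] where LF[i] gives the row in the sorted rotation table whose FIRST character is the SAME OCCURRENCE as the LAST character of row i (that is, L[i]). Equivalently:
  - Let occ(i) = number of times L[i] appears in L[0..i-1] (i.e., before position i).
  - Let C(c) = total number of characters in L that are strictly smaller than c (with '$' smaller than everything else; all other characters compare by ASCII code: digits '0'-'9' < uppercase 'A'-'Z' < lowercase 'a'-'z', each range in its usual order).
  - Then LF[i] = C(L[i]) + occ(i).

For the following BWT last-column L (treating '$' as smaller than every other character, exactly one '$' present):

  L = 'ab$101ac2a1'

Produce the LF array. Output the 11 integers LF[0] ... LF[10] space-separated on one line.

Answer: 6 9 0 2 1 3 7 10 5 8 4

Derivation:
Char counts: '$':1, '0':1, '1':3, '2':1, 'a':3, 'b':1, 'c':1
C (first-col start): C('$')=0, C('0')=1, C('1')=2, C('2')=5, C('a')=6, C('b')=9, C('c')=10
L[0]='a': occ=0, LF[0]=C('a')+0=6+0=6
L[1]='b': occ=0, LF[1]=C('b')+0=9+0=9
L[2]='$': occ=0, LF[2]=C('$')+0=0+0=0
L[3]='1': occ=0, LF[3]=C('1')+0=2+0=2
L[4]='0': occ=0, LF[4]=C('0')+0=1+0=1
L[5]='1': occ=1, LF[5]=C('1')+1=2+1=3
L[6]='a': occ=1, LF[6]=C('a')+1=6+1=7
L[7]='c': occ=0, LF[7]=C('c')+0=10+0=10
L[8]='2': occ=0, LF[8]=C('2')+0=5+0=5
L[9]='a': occ=2, LF[9]=C('a')+2=6+2=8
L[10]='1': occ=2, LF[10]=C('1')+2=2+2=4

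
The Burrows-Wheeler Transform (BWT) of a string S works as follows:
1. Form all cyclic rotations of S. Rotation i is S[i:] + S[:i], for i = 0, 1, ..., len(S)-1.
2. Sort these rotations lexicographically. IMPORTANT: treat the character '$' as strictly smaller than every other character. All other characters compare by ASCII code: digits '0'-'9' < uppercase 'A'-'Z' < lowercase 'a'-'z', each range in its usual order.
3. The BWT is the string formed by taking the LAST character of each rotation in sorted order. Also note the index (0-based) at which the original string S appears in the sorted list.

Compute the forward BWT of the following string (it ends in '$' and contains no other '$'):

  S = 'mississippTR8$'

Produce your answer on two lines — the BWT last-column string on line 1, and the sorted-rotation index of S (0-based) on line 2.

Answer: 8RTpssm$pissii
7

Derivation:
All 14 rotations (rotation i = S[i:]+S[:i]):
  rot[0] = mississippTR8$
  rot[1] = ississippTR8$m
  rot[2] = ssissippTR8$mi
  rot[3] = sissippTR8$mis
  rot[4] = issippTR8$miss
  rot[5] = ssippTR8$missi
  rot[6] = sippTR8$missis
  rot[7] = ippTR8$mississ
  rot[8] = ppTR8$mississi
  rot[9] = pTR8$mississip
  rot[10] = TR8$mississipp
  rot[11] = R8$mississippT
  rot[12] = 8$mississippTR
  rot[13] = $mississippTR8
Sorted (with $ < everything):
  sorted[0] = $mississippTR8  (last char: '8')
  sorted[1] = 8$mississippTR  (last char: 'R')
  sorted[2] = R8$mississippT  (last char: 'T')
  sorted[3] = TR8$mississipp  (last char: 'p')
  sorted[4] = ippTR8$mississ  (last char: 's')
  sorted[5] = issippTR8$miss  (last char: 's')
  sorted[6] = ississippTR8$m  (last char: 'm')
  sorted[7] = mississippTR8$  (last char: '$')
  sorted[8] = pTR8$mississip  (last char: 'p')
  sorted[9] = ppTR8$mississi  (last char: 'i')
  sorted[10] = sippTR8$missis  (last char: 's')
  sorted[11] = sissippTR8$mis  (last char: 's')
  sorted[12] = ssippTR8$missi  (last char: 'i')
  sorted[13] = ssissippTR8$mi  (last char: 'i')
Last column: 8RTpssm$pissii
Original string S is at sorted index 7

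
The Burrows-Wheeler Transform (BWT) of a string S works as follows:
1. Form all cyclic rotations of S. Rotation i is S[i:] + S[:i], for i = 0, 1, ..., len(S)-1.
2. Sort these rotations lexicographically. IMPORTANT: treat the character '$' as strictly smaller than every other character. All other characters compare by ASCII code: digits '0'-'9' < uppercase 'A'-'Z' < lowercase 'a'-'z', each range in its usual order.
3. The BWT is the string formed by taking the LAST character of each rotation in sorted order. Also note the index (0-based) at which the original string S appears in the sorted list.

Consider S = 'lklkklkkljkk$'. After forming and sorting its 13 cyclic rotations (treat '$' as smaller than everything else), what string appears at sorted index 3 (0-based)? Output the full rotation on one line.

All 13 rotations (rotation i = S[i:]+S[:i]):
  rot[0] = lklkklkkljkk$
  rot[1] = klkklkkljkk$l
  rot[2] = lkklkkljkk$lk
  rot[3] = kklkkljkk$lkl
  rot[4] = klkkljkk$lklk
  rot[5] = lkkljkk$lklkk
  rot[6] = kkljkk$lklkkl
  rot[7] = kljkk$lklkklk
  rot[8] = ljkk$lklkklkk
  rot[9] = jkk$lklkklkkl
  rot[10] = kk$lklkklkklj
  rot[11] = k$lklkklkkljk
  rot[12] = $lklkklkkljkk
Sorted (with $ < everything):
  sorted[0] = $lklkklkkljkk
  sorted[1] = jkk$lklkklkkl
  sorted[2] = k$lklkklkkljk
  sorted[3] = kk$lklkklkklj
  sorted[4] = kkljkk$lklkkl
  sorted[5] = kklkkljkk$lkl
  sorted[6] = kljkk$lklkklk
  sorted[7] = klkkljkk$lklk
  sorted[8] = klkklkkljkk$l
  sorted[9] = ljkk$lklkklkk
  sorted[10] = lkkljkk$lklkk
  sorted[11] = lkklkkljkk$lk
  sorted[12] = lklkklkkljkk$
sorted[3] = kk$lklkklkklj

Answer: kk$lklkklkklj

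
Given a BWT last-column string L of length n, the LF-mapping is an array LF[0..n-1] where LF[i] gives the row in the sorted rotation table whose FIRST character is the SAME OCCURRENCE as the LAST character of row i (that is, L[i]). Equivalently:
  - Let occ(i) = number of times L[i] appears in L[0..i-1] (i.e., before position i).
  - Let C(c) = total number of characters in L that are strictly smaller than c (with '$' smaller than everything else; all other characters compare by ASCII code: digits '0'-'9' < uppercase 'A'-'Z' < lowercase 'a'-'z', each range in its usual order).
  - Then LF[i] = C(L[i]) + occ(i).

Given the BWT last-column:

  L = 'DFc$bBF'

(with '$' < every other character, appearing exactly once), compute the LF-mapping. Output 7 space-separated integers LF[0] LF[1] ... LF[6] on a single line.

Char counts: '$':1, 'B':1, 'D':1, 'F':2, 'b':1, 'c':1
C (first-col start): C('$')=0, C('B')=1, C('D')=2, C('F')=3, C('b')=5, C('c')=6
L[0]='D': occ=0, LF[0]=C('D')+0=2+0=2
L[1]='F': occ=0, LF[1]=C('F')+0=3+0=3
L[2]='c': occ=0, LF[2]=C('c')+0=6+0=6
L[3]='$': occ=0, LF[3]=C('$')+0=0+0=0
L[4]='b': occ=0, LF[4]=C('b')+0=5+0=5
L[5]='B': occ=0, LF[5]=C('B')+0=1+0=1
L[6]='F': occ=1, LF[6]=C('F')+1=3+1=4

Answer: 2 3 6 0 5 1 4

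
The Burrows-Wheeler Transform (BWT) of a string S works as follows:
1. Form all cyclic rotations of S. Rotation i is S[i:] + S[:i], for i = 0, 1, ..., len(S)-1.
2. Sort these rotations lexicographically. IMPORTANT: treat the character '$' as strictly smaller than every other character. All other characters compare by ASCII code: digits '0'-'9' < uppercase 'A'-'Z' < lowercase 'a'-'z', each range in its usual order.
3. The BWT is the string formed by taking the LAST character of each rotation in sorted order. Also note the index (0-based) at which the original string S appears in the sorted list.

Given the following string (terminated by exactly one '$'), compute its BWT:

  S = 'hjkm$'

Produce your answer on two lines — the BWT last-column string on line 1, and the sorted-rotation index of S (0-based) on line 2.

Answer: m$hjk
1

Derivation:
All 5 rotations (rotation i = S[i:]+S[:i]):
  rot[0] = hjkm$
  rot[1] = jkm$h
  rot[2] = km$hj
  rot[3] = m$hjk
  rot[4] = $hjkm
Sorted (with $ < everything):
  sorted[0] = $hjkm  (last char: 'm')
  sorted[1] = hjkm$  (last char: '$')
  sorted[2] = jkm$h  (last char: 'h')
  sorted[3] = km$hj  (last char: 'j')
  sorted[4] = m$hjk  (last char: 'k')
Last column: m$hjk
Original string S is at sorted index 1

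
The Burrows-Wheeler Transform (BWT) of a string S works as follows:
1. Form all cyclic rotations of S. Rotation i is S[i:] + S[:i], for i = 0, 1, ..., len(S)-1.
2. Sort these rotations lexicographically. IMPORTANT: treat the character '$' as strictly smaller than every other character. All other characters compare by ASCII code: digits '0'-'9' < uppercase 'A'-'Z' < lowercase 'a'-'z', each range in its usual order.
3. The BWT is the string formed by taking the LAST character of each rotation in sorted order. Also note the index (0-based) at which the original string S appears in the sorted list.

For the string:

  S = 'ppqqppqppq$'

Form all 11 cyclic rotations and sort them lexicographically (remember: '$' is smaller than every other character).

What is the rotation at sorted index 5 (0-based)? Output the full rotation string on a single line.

Answer: pqppq$ppqqp

Derivation:
All 11 rotations (rotation i = S[i:]+S[:i]):
  rot[0] = ppqqppqppq$
  rot[1] = pqqppqppq$p
  rot[2] = qqppqppq$pp
  rot[3] = qppqppq$ppq
  rot[4] = ppqppq$ppqq
  rot[5] = pqppq$ppqqp
  rot[6] = qppq$ppqqpp
  rot[7] = ppq$ppqqppq
  rot[8] = pq$ppqqppqp
  rot[9] = q$ppqqppqpp
  rot[10] = $ppqqppqppq
Sorted (with $ < everything):
  sorted[0] = $ppqqppqppq
  sorted[1] = ppq$ppqqppq
  sorted[2] = ppqppq$ppqq
  sorted[3] = ppqqppqppq$
  sorted[4] = pq$ppqqppqp
  sorted[5] = pqppq$ppqqp
  sorted[6] = pqqppqppq$p
  sorted[7] = q$ppqqppqpp
  sorted[8] = qppq$ppqqpp
  sorted[9] = qppqppq$ppq
  sorted[10] = qqppqppq$pp
sorted[5] = pqppq$ppqqp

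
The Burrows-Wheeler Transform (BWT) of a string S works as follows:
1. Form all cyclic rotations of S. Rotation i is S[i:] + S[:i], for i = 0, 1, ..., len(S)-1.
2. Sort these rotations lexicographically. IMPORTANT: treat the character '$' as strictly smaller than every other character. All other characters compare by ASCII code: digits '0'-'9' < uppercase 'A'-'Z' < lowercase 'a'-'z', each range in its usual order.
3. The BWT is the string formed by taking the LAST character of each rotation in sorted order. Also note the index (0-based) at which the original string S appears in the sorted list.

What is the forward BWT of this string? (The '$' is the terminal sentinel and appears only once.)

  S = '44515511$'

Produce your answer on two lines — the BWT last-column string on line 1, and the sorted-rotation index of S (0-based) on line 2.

All 9 rotations (rotation i = S[i:]+S[:i]):
  rot[0] = 44515511$
  rot[1] = 4515511$4
  rot[2] = 515511$44
  rot[3] = 15511$445
  rot[4] = 5511$4451
  rot[5] = 511$44515
  rot[6] = 11$445155
  rot[7] = 1$4451551
  rot[8] = $44515511
Sorted (with $ < everything):
  sorted[0] = $44515511  (last char: '1')
  sorted[1] = 1$4451551  (last char: '1')
  sorted[2] = 11$445155  (last char: '5')
  sorted[3] = 15511$445  (last char: '5')
  sorted[4] = 44515511$  (last char: '$')
  sorted[5] = 4515511$4  (last char: '4')
  sorted[6] = 511$44515  (last char: '5')
  sorted[7] = 515511$44  (last char: '4')
  sorted[8] = 5511$4451  (last char: '1')
Last column: 1155$4541
Original string S is at sorted index 4

Answer: 1155$4541
4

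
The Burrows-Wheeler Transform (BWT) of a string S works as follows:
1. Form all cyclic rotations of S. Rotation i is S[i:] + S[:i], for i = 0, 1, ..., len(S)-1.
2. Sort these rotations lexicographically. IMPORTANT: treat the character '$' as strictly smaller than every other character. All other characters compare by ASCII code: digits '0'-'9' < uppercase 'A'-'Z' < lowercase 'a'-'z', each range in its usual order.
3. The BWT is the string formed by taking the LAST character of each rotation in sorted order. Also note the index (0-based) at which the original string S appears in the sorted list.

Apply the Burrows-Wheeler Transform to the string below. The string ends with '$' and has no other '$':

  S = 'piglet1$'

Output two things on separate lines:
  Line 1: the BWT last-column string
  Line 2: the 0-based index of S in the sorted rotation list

All 8 rotations (rotation i = S[i:]+S[:i]):
  rot[0] = piglet1$
  rot[1] = iglet1$p
  rot[2] = glet1$pi
  rot[3] = let1$pig
  rot[4] = et1$pigl
  rot[5] = t1$pigle
  rot[6] = 1$piglet
  rot[7] = $piglet1
Sorted (with $ < everything):
  sorted[0] = $piglet1  (last char: '1')
  sorted[1] = 1$piglet  (last char: 't')
  sorted[2] = et1$pigl  (last char: 'l')
  sorted[3] = glet1$pi  (last char: 'i')
  sorted[4] = iglet1$p  (last char: 'p')
  sorted[5] = let1$pig  (last char: 'g')
  sorted[6] = piglet1$  (last char: '$')
  sorted[7] = t1$pigle  (last char: 'e')
Last column: 1tlipg$e
Original string S is at sorted index 6

Answer: 1tlipg$e
6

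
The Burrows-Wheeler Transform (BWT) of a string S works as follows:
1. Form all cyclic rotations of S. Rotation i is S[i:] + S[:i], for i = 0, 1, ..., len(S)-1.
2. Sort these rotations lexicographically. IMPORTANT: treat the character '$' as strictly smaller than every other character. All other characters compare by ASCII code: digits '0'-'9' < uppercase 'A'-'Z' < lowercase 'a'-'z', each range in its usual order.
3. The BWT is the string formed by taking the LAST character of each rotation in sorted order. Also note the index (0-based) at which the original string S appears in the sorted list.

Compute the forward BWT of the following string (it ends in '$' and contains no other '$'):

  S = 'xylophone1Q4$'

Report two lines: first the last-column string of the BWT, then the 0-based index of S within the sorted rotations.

Answer: 4eQ1npyohlo$x
11

Derivation:
All 13 rotations (rotation i = S[i:]+S[:i]):
  rot[0] = xylophone1Q4$
  rot[1] = ylophone1Q4$x
  rot[2] = lophone1Q4$xy
  rot[3] = ophone1Q4$xyl
  rot[4] = phone1Q4$xylo
  rot[5] = hone1Q4$xylop
  rot[6] = one1Q4$xyloph
  rot[7] = ne1Q4$xylopho
  rot[8] = e1Q4$xylophon
  rot[9] = 1Q4$xylophone
  rot[10] = Q4$xylophone1
  rot[11] = 4$xylophone1Q
  rot[12] = $xylophone1Q4
Sorted (with $ < everything):
  sorted[0] = $xylophone1Q4  (last char: '4')
  sorted[1] = 1Q4$xylophone  (last char: 'e')
  sorted[2] = 4$xylophone1Q  (last char: 'Q')
  sorted[3] = Q4$xylophone1  (last char: '1')
  sorted[4] = e1Q4$xylophon  (last char: 'n')
  sorted[5] = hone1Q4$xylop  (last char: 'p')
  sorted[6] = lophone1Q4$xy  (last char: 'y')
  sorted[7] = ne1Q4$xylopho  (last char: 'o')
  sorted[8] = one1Q4$xyloph  (last char: 'h')
  sorted[9] = ophone1Q4$xyl  (last char: 'l')
  sorted[10] = phone1Q4$xylo  (last char: 'o')
  sorted[11] = xylophone1Q4$  (last char: '$')
  sorted[12] = ylophone1Q4$x  (last char: 'x')
Last column: 4eQ1npyohlo$x
Original string S is at sorted index 11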